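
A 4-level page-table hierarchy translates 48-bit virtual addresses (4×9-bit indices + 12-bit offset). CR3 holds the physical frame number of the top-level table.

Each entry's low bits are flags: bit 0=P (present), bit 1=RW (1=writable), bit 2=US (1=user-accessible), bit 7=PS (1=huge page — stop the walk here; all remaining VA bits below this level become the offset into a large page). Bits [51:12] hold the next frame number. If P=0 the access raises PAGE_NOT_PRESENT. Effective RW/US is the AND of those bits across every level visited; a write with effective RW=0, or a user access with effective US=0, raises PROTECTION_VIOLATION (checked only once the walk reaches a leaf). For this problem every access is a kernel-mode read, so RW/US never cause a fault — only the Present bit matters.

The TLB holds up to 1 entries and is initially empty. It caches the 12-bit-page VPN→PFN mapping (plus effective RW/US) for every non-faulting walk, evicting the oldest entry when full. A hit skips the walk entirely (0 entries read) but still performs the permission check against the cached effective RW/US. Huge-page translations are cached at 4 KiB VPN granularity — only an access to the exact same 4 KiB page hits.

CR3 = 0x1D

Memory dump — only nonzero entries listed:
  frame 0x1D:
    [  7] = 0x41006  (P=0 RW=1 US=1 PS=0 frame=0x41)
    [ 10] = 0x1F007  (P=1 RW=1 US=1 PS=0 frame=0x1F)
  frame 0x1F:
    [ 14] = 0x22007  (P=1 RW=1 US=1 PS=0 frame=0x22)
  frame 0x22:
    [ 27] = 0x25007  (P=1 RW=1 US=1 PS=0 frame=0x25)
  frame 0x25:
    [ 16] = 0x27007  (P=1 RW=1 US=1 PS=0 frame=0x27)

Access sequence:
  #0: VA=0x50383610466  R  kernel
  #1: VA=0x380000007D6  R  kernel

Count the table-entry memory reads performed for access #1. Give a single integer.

Per-access translation:
#0 VA=0x50383610466 (r,kernel):
  L0 @0x1D[10] → 0x1F007  P=1,RW=1,US=1,PS=0
  L1 @0x1F[14] → 0x22007  P=1,RW=1,US=1,PS=0
  L2 @0x22[27] → 0x25007  P=1,RW=1,US=1,PS=0
  L3 @0x25[16] → 0x27007  P=1,RW=1,US=1,PS=0
  → PA=0x27466  (4 entries read)
#1 VA=0x380000007D6 (r,kernel):
  L0 @0x1D[7] → 0x41006  P=0,RW=1,US=1,PS=0
  ✗ PAGE_NOT_PRESENT  [1 reads]

Entries read for #1: 1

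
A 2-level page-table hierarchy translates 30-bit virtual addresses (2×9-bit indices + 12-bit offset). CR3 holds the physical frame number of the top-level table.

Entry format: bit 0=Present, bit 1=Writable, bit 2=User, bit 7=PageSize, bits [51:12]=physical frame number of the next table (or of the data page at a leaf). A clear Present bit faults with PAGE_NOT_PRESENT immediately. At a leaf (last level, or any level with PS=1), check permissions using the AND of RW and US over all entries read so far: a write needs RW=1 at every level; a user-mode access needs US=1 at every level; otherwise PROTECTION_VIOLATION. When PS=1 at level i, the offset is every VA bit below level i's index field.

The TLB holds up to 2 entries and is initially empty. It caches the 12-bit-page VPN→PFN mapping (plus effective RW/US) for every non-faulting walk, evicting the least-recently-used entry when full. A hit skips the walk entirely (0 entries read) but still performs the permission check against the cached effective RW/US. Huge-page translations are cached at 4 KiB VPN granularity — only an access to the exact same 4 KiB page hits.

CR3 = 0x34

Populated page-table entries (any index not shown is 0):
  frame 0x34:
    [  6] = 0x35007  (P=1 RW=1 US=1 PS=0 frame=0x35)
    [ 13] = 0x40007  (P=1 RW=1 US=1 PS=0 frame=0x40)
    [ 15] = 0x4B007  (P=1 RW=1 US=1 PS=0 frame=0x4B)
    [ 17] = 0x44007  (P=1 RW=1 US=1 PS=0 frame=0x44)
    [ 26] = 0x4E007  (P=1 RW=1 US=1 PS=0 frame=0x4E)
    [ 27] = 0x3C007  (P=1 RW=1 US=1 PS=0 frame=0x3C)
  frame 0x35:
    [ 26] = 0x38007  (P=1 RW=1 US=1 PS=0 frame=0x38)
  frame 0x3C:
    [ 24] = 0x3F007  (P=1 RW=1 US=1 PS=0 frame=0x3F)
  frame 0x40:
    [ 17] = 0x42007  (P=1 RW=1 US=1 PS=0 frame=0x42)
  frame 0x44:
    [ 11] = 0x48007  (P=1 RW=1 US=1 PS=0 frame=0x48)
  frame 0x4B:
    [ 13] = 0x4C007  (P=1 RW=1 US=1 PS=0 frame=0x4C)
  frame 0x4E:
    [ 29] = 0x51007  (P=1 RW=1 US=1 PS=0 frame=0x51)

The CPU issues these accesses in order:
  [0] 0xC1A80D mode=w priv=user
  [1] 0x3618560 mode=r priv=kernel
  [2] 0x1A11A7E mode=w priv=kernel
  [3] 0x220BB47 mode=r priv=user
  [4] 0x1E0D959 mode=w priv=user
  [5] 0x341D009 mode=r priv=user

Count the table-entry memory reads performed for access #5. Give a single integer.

Walk each access:
#0 VA=0xC1A80D (w,user):
  [0] read 0x34 idx=6: raw=0x35007 flags P=1 W=1 U=1 S=0
  [1] read 0x35 idx=26: raw=0x38007 flags P=1 W=1 U=1 S=0
  → PA=0x3880D  (2 entries read)
#1 VA=0x3618560 (r,kernel):
  [0] read 0x34 idx=27: raw=0x3C007 flags P=1 W=1 U=1 S=0
  [1] read 0x3C idx=24: raw=0x3F007 flags P=1 W=1 U=1 S=0
  → PA=0x3F560  (2 entries read)
#2 VA=0x1A11A7E (w,kernel):
  [0] read 0x34 idx=13: raw=0x40007 flags P=1 W=1 U=1 S=0
  [1] read 0x40 idx=17: raw=0x42007 flags P=1 W=1 U=1 S=0
  → PA=0x42A7E  (2 entries read)
#3 VA=0x220BB47 (r,user):
  [0] read 0x34 idx=17: raw=0x44007 flags P=1 W=1 U=1 S=0
  [1] read 0x44 idx=11: raw=0x48007 flags P=1 W=1 U=1 S=0
  → PA=0x48B47  (2 entries read)
#4 VA=0x1E0D959 (w,user):
  [0] read 0x34 idx=15: raw=0x4B007 flags P=1 W=1 U=1 S=0
  [1] read 0x4B idx=13: raw=0x4C007 flags P=1 W=1 U=1 S=0
  → PA=0x4C959  (2 entries read)
#5 VA=0x341D009 (r,user):
  [0] read 0x34 idx=26: raw=0x4E007 flags P=1 W=1 U=1 S=0
  [1] read 0x4E idx=29: raw=0x51007 flags P=1 W=1 U=1 S=0
  → PA=0x51009  (2 entries read)

Entries read for #5: 2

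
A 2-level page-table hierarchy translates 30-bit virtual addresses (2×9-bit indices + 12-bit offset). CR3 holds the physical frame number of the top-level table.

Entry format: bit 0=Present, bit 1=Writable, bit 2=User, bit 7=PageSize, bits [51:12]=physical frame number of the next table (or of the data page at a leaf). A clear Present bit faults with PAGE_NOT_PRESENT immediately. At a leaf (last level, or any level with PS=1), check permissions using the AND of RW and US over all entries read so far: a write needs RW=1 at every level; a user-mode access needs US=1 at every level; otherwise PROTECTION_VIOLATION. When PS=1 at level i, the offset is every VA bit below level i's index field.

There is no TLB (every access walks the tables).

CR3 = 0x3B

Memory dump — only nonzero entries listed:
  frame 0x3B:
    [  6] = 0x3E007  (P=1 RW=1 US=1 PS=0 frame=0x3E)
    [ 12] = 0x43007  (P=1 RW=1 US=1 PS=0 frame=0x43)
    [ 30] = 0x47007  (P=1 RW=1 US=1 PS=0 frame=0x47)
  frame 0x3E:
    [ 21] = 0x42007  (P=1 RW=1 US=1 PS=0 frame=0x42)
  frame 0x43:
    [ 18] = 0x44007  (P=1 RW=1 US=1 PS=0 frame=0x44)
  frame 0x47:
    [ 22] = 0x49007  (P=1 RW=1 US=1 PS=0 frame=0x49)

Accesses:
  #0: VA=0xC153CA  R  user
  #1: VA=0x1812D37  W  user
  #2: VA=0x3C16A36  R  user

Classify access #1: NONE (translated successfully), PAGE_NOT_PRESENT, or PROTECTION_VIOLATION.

Trace:
#0 VA=0xC153CA (r,user):
  L0 @0x3B[6] → 0x3E007  P=1,RW=1,US=1,PS=0
  L1 @0x3E[21] → 0x42007  P=1,RW=1,US=1,PS=0
  ✓ 0x423CA  — 2 lookups
#1 VA=0x1812D37 (w,user):
  L0 @0x3B[12] → 0x43007  P=1,RW=1,US=1,PS=0
  L1 @0x43[18] → 0x44007  P=1,RW=1,US=1,PS=0
  ✓ 0x44D37  — 2 lookups
#2 VA=0x3C16A36 (r,user):
  L0 @0x3B[30] → 0x47007  P=1,RW=1,US=1,PS=0
  L1 @0x47[22] → 0x49007  P=1,RW=1,US=1,PS=0
  ✓ 0x49A36  — 2 lookups

Access #1 fault: NONE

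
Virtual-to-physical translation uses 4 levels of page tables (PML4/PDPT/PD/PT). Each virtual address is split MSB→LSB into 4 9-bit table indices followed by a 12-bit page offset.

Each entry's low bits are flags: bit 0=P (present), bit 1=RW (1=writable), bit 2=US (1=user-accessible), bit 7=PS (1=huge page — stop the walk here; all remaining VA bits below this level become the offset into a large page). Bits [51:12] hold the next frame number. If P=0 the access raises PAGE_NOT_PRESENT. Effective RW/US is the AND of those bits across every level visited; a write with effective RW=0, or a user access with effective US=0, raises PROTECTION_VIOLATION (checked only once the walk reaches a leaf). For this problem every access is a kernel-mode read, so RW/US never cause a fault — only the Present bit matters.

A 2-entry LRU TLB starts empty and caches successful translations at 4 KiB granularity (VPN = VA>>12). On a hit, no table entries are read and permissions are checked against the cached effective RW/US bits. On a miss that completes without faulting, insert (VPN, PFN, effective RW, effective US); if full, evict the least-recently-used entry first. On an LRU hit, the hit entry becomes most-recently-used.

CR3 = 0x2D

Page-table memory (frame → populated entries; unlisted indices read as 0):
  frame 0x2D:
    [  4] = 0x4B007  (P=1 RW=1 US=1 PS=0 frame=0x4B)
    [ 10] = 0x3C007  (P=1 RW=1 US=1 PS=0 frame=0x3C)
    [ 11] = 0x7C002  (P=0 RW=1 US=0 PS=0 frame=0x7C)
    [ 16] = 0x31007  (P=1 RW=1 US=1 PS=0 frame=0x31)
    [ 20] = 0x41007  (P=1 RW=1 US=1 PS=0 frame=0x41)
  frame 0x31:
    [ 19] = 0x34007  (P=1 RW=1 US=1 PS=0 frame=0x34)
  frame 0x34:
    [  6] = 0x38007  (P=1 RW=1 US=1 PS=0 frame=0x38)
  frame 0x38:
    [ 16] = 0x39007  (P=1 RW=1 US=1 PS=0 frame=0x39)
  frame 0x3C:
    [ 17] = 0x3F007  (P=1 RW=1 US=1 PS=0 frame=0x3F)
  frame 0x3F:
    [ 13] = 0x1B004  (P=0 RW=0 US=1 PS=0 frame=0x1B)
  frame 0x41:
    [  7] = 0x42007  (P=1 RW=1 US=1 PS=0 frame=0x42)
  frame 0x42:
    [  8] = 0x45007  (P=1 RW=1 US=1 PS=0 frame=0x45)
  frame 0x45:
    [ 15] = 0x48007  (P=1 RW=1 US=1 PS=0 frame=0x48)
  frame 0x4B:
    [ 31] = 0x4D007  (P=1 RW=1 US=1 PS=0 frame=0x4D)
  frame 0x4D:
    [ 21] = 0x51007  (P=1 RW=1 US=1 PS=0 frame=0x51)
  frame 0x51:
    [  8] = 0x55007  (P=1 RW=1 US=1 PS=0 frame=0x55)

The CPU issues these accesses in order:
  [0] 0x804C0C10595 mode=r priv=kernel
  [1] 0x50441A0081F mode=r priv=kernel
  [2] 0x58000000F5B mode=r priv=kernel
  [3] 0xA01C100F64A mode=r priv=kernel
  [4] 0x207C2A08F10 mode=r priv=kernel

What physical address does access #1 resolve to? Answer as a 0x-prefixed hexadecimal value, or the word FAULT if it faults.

Trace:
#0 VA=0x804C0C10595 (r,kernel):
  L0: frame=0x2D idx=16 entry=0x31007 [P=1 RW=1 US=1 PS=0]
  L1: frame=0x31 idx=19 entry=0x34007 [P=1 RW=1 US=1 PS=0]
  L2: frame=0x34 idx=6 entry=0x38007 [P=1 RW=1 US=1 PS=0]
  L3: frame=0x38 idx=16 entry=0x39007 [P=1 RW=1 US=1 PS=0]
  ✓ 0x39595  — 4 lookups
#1 VA=0x50441A0081F (r,kernel):
  L0: frame=0x2D idx=10 entry=0x3C007 [P=1 RW=1 US=1 PS=0]
  L1: frame=0x3C idx=17 entry=0x3F007 [P=1 RW=1 US=1 PS=0]
  L2: frame=0x3F idx=13 entry=0x1B004 [P=0 RW=0 US=1 PS=0]
  ✗ PAGE_NOT_PRESENT  [3 reads]
#2 VA=0x58000000F5B (r,kernel):
  L0: frame=0x2D idx=11 entry=0x7C002 [P=0 RW=1 US=0 PS=0]
  ✗ PAGE_NOT_PRESENT  [1 reads]
#3 VA=0xA01C100F64A (r,kernel):
  L0: frame=0x2D idx=20 entry=0x41007 [P=1 RW=1 US=1 PS=0]
  L1: frame=0x41 idx=7 entry=0x42007 [P=1 RW=1 US=1 PS=0]
  L2: frame=0x42 idx=8 entry=0x45007 [P=1 RW=1 US=1 PS=0]
  L3: frame=0x45 idx=15 entry=0x48007 [P=1 RW=1 US=1 PS=0]
  ✓ 0x4864A  — 4 lookups
#4 VA=0x207C2A08F10 (r,kernel):
  L0: frame=0x2D idx=4 entry=0x4B007 [P=1 RW=1 US=1 PS=0]
  L1: frame=0x4B idx=31 entry=0x4D007 [P=1 RW=1 US=1 PS=0]
  L2: frame=0x4D idx=21 entry=0x51007 [P=1 RW=1 US=1 PS=0]
  L3: frame=0x51 idx=8 entry=0x55007 [P=1 RW=1 US=1 PS=0]
  ✓ 0x55F10  — 4 lookups

Access #1 PA: FAULT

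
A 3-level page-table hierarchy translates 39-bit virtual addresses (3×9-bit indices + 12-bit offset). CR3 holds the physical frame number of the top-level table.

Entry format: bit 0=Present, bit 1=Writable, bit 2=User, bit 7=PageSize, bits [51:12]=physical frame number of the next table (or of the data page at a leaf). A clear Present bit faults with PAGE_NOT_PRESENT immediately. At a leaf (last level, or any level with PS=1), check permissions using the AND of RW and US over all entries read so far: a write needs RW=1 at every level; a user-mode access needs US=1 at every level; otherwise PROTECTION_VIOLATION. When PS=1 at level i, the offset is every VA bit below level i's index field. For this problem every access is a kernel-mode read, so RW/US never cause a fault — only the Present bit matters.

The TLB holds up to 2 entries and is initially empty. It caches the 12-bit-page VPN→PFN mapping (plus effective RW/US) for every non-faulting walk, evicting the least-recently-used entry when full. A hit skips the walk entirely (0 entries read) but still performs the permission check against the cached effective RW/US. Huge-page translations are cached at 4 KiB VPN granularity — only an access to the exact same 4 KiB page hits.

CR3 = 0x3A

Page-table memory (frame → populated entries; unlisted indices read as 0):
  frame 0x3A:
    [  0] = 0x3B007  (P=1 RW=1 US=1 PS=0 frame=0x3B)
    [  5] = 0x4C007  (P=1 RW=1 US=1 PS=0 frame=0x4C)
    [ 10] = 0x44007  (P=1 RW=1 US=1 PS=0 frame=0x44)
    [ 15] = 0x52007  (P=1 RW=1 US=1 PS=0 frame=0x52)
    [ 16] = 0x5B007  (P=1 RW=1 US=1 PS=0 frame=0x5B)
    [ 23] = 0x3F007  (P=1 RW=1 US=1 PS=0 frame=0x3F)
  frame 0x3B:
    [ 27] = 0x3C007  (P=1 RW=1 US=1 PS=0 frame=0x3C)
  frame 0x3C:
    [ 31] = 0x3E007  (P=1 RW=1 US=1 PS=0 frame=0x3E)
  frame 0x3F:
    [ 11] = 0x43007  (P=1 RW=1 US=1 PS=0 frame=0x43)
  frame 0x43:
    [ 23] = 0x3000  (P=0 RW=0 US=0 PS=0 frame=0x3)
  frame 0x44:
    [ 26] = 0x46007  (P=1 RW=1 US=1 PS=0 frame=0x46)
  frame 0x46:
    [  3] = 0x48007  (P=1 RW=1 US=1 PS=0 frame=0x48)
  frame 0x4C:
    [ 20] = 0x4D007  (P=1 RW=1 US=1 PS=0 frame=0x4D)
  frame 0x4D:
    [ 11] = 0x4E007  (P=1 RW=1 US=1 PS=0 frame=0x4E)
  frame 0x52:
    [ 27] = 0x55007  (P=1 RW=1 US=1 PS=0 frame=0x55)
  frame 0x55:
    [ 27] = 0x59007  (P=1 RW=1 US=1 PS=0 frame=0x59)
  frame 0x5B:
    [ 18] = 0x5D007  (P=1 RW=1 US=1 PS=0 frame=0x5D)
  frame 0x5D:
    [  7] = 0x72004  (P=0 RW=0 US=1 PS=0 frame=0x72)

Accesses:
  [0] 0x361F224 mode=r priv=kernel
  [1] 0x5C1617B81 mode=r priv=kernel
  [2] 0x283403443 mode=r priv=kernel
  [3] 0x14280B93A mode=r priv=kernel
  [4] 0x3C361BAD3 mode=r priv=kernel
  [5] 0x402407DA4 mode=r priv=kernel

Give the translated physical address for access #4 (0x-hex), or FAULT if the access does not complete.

Per-access translation:
#0 VA=0x361F224 (r,kernel):
  [0] read 0x3A idx=0: raw=0x3B007 flags P=1 W=1 U=1 S=0
  [1] read 0x3B idx=27: raw=0x3C007 flags P=1 W=1 U=1 S=0
  [2] read 0x3C idx=31: raw=0x3E007 flags P=1 W=1 U=1 S=0
  ⇒ phys 0x3E224  [3 reads]
#1 VA=0x5C1617B81 (r,kernel):
  [0] read 0x3A idx=23: raw=0x3F007 flags P=1 W=1 U=1 S=0
  [1] read 0x3F idx=11: raw=0x43007 flags P=1 W=1 U=1 S=0
  [2] read 0x43 idx=23: raw=0x3000 flags P=0 W=0 U=0 S=0
  ✗ PAGE_NOT_PRESENT  [3 reads]
#2 VA=0x283403443 (r,kernel):
  [0] read 0x3A idx=10: raw=0x44007 flags P=1 W=1 U=1 S=0
  [1] read 0x44 idx=26: raw=0x46007 flags P=1 W=1 U=1 S=0
  [2] read 0x46 idx=3: raw=0x48007 flags P=1 W=1 U=1 S=0
  ⇒ phys 0x48443  [3 reads]
#3 VA=0x14280B93A (r,kernel):
  [0] read 0x3A idx=5: raw=0x4C007 flags P=1 W=1 U=1 S=0
  [1] read 0x4C idx=20: raw=0x4D007 flags P=1 W=1 U=1 S=0
  [2] read 0x4D idx=11: raw=0x4E007 flags P=1 W=1 U=1 S=0
  ⇒ phys 0x4E93A  [3 reads]
#4 VA=0x3C361BAD3 (r,kernel):
  [0] read 0x3A idx=15: raw=0x52007 flags P=1 W=1 U=1 S=0
  [1] read 0x52 idx=27: raw=0x55007 flags P=1 W=1 U=1 S=0
  [2] read 0x55 idx=27: raw=0x59007 flags P=1 W=1 U=1 S=0
  ⇒ phys 0x59AD3  [3 reads]
#5 VA=0x402407DA4 (r,kernel):
  [0] read 0x3A idx=16: raw=0x5B007 flags P=1 W=1 U=1 S=0
  [1] read 0x5B idx=18: raw=0x5D007 flags P=1 W=1 U=1 S=0
  [2] read 0x5D idx=7: raw=0x72004 flags P=0 W=0 U=1 S=0
  ✗ PAGE_NOT_PRESENT  [3 reads]

Access #4 PA: 0x59AD3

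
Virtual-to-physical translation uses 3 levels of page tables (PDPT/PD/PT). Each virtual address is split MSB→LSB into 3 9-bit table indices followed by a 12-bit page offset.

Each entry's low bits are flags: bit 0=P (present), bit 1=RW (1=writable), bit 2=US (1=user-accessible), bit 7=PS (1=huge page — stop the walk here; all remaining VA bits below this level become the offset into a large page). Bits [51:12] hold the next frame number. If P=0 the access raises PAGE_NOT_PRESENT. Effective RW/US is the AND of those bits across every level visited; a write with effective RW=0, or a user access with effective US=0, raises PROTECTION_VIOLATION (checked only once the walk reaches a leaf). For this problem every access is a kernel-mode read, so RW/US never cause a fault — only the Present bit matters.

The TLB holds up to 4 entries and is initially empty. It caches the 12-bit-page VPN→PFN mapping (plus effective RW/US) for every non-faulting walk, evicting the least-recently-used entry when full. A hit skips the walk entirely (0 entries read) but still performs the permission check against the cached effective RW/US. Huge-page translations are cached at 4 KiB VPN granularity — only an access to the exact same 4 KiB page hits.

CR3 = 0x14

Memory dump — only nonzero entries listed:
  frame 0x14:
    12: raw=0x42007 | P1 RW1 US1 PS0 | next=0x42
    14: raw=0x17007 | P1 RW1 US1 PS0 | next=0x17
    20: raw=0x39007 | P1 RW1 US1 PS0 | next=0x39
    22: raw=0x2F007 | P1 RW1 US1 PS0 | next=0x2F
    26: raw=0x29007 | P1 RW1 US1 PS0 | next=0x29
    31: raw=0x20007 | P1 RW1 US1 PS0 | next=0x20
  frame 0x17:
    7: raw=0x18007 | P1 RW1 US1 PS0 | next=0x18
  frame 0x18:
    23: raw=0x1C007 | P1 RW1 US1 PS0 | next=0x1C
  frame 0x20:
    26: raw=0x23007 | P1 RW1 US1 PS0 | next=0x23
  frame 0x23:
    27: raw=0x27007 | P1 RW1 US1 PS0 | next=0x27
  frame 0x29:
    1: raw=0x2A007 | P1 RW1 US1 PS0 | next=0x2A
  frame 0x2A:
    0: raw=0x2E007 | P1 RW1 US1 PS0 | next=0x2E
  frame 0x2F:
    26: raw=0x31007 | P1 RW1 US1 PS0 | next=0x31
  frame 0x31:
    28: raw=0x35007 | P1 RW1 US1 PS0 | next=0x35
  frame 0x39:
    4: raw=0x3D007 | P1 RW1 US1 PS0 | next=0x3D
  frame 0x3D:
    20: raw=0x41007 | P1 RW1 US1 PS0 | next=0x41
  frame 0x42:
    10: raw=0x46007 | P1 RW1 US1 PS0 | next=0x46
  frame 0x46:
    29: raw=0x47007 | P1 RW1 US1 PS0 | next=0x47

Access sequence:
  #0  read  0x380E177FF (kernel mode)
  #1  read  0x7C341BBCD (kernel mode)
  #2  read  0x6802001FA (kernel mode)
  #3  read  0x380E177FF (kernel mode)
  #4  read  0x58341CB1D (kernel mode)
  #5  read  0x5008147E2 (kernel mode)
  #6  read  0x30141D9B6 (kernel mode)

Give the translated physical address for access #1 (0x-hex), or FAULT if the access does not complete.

Per-access translation:
#0 VA=0x380E177FF (r,kernel):
  L0 @0x14[14] → 0x17007  P=1,RW=1,US=1,PS=0
  L1 @0x17[7] → 0x18007  P=1,RW=1,US=1,PS=0
  L2 @0x18[23] → 0x1C007  P=1,RW=1,US=1,PS=0
  ✓ 0x1C7FF  — 3 lookups
#1 VA=0x7C341BBCD (r,kernel):
  L0 @0x14[31] → 0x20007  P=1,RW=1,US=1,PS=0
  L1 @0x20[26] → 0x23007  P=1,RW=1,US=1,PS=0
  L2 @0x23[27] → 0x27007  P=1,RW=1,US=1,PS=0
  ✓ 0x27BCD  — 3 lookups
#2 VA=0x6802001FA (r,kernel):
  L0 @0x14[26] → 0x29007  P=1,RW=1,US=1,PS=0
  L1 @0x29[1] → 0x2A007  P=1,RW=1,US=1,PS=0
  L2 @0x2A[0] → 0x2E007  P=1,RW=1,US=1,PS=0
  ✓ 0x2E1FA  — 3 lookups
#3 VA=0x380E177FF (r,kernel):
  TLB hit vpn=0x380E17 → PA=0x1C7FF
#4 VA=0x58341CB1D (r,kernel):
  L0 @0x14[22] → 0x2F007  P=1,RW=1,US=1,PS=0
  L1 @0x2F[26] → 0x31007  P=1,RW=1,US=1,PS=0
  L2 @0x31[28] → 0x35007  P=1,RW=1,US=1,PS=0
  ✓ 0x35B1D  — 3 lookups
#5 VA=0x5008147E2 (r,kernel):
  L0 @0x14[20] → 0x39007  P=1,RW=1,US=1,PS=0
  L1 @0x39[4] → 0x3D007  P=1,RW=1,US=1,PS=0
  L2 @0x3D[20] → 0x41007  P=1,RW=1,US=1,PS=0
  ✓ 0x417E2  — 3 lookups
#6 VA=0x30141D9B6 (r,kernel):
  L0 @0x14[12] → 0x42007  P=1,RW=1,US=1,PS=0
  L1 @0x42[10] → 0x46007  P=1,RW=1,US=1,PS=0
  L2 @0x46[29] → 0x47007  P=1,RW=1,US=1,PS=0
  ✓ 0x479B6  — 3 lookups

Access #1 PA: 0x27BCD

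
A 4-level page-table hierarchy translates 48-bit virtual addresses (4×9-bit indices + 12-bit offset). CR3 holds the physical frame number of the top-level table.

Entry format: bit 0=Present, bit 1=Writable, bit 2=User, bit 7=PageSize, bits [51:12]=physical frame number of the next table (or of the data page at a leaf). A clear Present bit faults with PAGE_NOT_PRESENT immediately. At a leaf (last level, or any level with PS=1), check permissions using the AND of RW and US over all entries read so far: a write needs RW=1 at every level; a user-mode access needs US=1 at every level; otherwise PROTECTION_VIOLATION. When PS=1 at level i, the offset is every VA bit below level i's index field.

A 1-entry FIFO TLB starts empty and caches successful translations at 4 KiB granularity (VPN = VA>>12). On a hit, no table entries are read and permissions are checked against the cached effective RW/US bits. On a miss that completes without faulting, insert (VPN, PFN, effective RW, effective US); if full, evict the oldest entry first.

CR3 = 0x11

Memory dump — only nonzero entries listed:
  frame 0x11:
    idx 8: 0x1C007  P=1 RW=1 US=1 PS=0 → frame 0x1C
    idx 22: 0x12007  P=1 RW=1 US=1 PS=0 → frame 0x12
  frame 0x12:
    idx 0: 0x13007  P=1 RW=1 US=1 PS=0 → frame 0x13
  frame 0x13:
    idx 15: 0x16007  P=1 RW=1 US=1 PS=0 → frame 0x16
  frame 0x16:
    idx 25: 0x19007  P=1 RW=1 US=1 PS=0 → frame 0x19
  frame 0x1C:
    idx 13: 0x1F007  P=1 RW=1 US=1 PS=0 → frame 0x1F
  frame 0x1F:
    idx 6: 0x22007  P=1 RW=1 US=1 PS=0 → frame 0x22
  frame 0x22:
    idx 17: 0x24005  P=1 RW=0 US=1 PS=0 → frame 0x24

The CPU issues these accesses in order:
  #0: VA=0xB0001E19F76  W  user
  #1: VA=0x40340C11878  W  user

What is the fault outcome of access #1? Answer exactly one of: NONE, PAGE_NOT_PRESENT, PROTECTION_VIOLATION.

Trace:
#0 VA=0xB0001E19F76 (w,user):
  L0: frame=0x11 idx=22 entry=0x12007 [P=1 RW=1 US=1 PS=0]
  L1: frame=0x12 idx=0 entry=0x13007 [P=1 RW=1 US=1 PS=0]
  L2: frame=0x13 idx=15 entry=0x16007 [P=1 RW=1 US=1 PS=0]
  L3: frame=0x16 idx=25 entry=0x19007 [P=1 RW=1 US=1 PS=0]
  ⇒ phys 0x19F76  [4 reads]
#1 VA=0x40340C11878 (w,user):
  L0: frame=0x11 idx=8 entry=0x1C007 [P=1 RW=1 US=1 PS=0]
  L1: frame=0x1C idx=13 entry=0x1F007 [P=1 RW=1 US=1 PS=0]
  L2: frame=0x1F idx=6 entry=0x22007 [P=1 RW=1 US=1 PS=0]
  L3: frame=0x22 idx=17 entry=0x24005 [P=1 RW=0 US=1 PS=0]
  ⇒ fault: PROTECTION_VIOLATION  — 4 lookups

Access #1 fault: PROTECTION_VIOLATION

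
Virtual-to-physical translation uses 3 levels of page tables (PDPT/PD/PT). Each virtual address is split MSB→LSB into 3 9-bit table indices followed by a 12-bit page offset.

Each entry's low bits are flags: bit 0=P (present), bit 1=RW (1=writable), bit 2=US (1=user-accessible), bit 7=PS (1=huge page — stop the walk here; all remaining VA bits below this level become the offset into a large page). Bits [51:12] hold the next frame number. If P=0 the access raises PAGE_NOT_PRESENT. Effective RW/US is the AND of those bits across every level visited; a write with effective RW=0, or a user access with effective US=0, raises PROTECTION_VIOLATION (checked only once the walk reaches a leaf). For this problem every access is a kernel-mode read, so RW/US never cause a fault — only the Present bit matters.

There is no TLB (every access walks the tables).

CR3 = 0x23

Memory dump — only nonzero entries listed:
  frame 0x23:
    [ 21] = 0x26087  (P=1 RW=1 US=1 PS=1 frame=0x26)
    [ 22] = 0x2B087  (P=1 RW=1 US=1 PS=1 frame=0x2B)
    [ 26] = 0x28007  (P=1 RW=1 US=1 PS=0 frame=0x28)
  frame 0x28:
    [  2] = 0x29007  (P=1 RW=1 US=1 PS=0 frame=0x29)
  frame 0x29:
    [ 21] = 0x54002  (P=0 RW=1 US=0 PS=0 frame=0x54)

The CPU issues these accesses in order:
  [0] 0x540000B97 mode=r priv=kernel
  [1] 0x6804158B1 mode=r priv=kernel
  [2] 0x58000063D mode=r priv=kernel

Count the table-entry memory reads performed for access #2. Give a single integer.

Walk each access:
#0 VA=0x540000B97 (r,kernel):
  L0 @0x23[21] → 0x26087  P=1,RW=1,US=1,PS=1
  ⇒ phys 0x26B97 (huge @L0)  [1 reads]
#1 VA=0x6804158B1 (r,kernel):
  L0 @0x23[26] → 0x28007  P=1,RW=1,US=1,PS=0
  L1 @0x28[2] → 0x29007  P=1,RW=1,US=1,PS=0
  L2 @0x29[21] → 0x54002  P=0,RW=1,US=0,PS=0
  → PAGE_NOT_PRESENT  (3 entries read)
#2 VA=0x58000063D (r,kernel):
  L0 @0x23[22] → 0x2B087  P=1,RW=1,US=1,PS=1
  ⇒ phys 0x2B63D (huge @L0)  [1 reads]

Entries read for #2: 1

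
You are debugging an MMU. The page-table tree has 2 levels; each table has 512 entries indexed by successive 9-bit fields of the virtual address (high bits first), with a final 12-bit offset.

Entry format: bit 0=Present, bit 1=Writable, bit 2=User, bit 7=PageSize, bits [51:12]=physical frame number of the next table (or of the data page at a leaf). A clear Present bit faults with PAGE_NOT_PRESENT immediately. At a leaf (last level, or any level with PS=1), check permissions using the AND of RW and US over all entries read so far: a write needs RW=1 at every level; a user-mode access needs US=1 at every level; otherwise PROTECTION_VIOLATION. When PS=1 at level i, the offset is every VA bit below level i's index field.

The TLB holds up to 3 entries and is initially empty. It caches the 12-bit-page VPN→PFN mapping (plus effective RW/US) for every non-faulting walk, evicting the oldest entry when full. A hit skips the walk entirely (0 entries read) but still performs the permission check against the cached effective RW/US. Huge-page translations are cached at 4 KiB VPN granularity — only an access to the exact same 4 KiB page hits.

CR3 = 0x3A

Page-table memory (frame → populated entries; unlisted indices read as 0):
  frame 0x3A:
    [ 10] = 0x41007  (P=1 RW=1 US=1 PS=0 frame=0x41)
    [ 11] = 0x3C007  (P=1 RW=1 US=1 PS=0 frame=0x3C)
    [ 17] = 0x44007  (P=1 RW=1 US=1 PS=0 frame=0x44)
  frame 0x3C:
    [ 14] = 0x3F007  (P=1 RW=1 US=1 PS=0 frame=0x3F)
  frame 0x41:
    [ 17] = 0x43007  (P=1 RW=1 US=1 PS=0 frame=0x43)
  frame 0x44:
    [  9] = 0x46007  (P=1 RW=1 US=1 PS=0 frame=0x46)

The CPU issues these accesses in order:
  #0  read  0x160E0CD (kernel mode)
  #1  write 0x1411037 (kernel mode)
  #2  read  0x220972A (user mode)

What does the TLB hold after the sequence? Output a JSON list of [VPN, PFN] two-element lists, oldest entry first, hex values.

Trace:
#0 VA=0x160E0CD (r,kernel):
  L0 @0x3A[11] → 0x3C007  P=1,RW=1,US=1,PS=0
  L1 @0x3C[14] → 0x3F007  P=1,RW=1,US=1,PS=0
  ✓ 0x3F0CD  — 2 lookups
#1 VA=0x1411037 (w,kernel):
  L0 @0x3A[10] → 0x41007  P=1,RW=1,US=1,PS=0
  L1 @0x41[17] → 0x43007  P=1,RW=1,US=1,PS=0
  ✓ 0x43037  — 2 lookups
#2 VA=0x220972A (r,user):
  L0 @0x3A[17] → 0x44007  P=1,RW=1,US=1,PS=0
  L1 @0x44[9] → 0x46007  P=1,RW=1,US=1,PS=0
  ✓ 0x4672A  — 2 lookups

TLB: [["0x160E", "0x3F"], ["0x1411", "0x43"], ["0x2209", "0x46"]]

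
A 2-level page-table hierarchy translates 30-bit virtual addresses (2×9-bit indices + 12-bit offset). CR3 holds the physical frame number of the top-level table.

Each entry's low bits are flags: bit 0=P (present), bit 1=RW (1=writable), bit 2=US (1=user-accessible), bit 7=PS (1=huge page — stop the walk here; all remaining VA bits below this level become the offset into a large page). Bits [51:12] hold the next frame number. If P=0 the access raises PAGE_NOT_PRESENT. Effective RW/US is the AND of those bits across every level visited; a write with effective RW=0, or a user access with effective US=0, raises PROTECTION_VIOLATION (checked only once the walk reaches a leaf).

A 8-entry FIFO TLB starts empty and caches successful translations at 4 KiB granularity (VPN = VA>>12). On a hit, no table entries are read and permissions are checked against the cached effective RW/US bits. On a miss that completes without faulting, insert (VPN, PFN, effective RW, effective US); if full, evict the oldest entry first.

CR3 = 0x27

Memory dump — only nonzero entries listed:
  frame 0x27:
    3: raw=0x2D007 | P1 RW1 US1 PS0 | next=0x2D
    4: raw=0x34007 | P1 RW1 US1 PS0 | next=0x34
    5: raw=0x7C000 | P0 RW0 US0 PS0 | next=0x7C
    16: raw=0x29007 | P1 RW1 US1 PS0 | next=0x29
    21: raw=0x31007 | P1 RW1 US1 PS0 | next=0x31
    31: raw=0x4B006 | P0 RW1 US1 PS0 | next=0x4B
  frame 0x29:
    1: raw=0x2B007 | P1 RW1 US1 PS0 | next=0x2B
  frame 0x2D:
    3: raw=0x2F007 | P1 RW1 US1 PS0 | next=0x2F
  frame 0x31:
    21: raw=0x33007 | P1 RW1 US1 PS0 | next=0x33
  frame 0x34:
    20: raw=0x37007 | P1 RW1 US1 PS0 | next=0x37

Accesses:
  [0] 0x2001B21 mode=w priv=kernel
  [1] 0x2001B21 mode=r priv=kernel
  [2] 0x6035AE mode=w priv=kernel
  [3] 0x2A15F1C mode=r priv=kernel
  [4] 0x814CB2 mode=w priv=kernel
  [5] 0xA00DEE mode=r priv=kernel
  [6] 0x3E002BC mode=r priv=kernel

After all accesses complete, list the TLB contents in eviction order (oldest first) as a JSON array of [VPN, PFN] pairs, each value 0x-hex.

Walk each access:
#0 VA=0x2001B21 (w,kernel):
  L0: frame=0x27 idx=16 entry=0x29007 [P=1 RW=1 US=1 PS=0]
  L1: frame=0x29 idx=1 entry=0x2B007 [P=1 RW=1 US=1 PS=0]
  ⇒ phys 0x2BB21  [2 reads]
#1 VA=0x2001B21 (r,kernel):
  TLB hit vpn=0x2001 → PA=0x2BB21
#2 VA=0x6035AE (w,kernel):
  L0: frame=0x27 idx=3 entry=0x2D007 [P=1 RW=1 US=1 PS=0]
  L1: frame=0x2D idx=3 entry=0x2F007 [P=1 RW=1 US=1 PS=0]
  ⇒ phys 0x2F5AE  [2 reads]
#3 VA=0x2A15F1C (r,kernel):
  L0: frame=0x27 idx=21 entry=0x31007 [P=1 RW=1 US=1 PS=0]
  L1: frame=0x31 idx=21 entry=0x33007 [P=1 RW=1 US=1 PS=0]
  ⇒ phys 0x33F1C  [2 reads]
#4 VA=0x814CB2 (w,kernel):
  L0: frame=0x27 idx=4 entry=0x34007 [P=1 RW=1 US=1 PS=0]
  L1: frame=0x34 idx=20 entry=0x37007 [P=1 RW=1 US=1 PS=0]
  ⇒ phys 0x37CB2  [2 reads]
#5 VA=0xA00DEE (r,kernel):
  L0: frame=0x27 idx=5 entry=0x7C000 [P=0 RW=0 US=0 PS=0]
  → PAGE_NOT_PRESENT  (1 entries read)
#6 VA=0x3E002BC (r,kernel):
  L0: frame=0x27 idx=31 entry=0x4B006 [P=0 RW=1 US=1 PS=0]
  → PAGE_NOT_PRESENT  (1 entries read)

TLB: [["0x2001", "0x2B"], ["0x603", "0x2F"], ["0x2A15", "0x33"], ["0x814", "0x37"]]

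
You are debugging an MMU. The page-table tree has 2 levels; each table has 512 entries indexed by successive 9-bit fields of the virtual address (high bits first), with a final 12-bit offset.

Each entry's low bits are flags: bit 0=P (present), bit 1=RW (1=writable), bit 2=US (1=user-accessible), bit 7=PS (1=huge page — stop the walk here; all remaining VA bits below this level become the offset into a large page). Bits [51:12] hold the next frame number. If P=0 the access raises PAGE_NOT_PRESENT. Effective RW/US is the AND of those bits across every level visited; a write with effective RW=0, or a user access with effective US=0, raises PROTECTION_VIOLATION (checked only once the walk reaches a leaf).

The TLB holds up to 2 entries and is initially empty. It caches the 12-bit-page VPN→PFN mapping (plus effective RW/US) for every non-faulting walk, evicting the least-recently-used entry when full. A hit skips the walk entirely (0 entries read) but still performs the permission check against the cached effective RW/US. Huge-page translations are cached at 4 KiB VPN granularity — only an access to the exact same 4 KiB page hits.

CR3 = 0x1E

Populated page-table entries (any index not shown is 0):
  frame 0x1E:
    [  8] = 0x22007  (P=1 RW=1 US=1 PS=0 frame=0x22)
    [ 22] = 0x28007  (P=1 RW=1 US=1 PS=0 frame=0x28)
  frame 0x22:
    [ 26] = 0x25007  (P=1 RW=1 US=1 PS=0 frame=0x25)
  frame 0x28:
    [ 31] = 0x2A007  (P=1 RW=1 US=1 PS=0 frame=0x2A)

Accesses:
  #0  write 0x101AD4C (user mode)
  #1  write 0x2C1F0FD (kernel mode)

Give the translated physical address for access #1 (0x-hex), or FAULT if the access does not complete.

Walk each access:
#0 VA=0x101AD4C (w,user):
  L0 @0x1E[8] → 0x22007  P=1,RW=1,US=1,PS=0
  L1 @0x22[26] → 0x25007  P=1,RW=1,US=1,PS=0
  → PA=0x25D4C  (2 entries read)
#1 VA=0x2C1F0FD (w,kernel):
  L0 @0x1E[22] → 0x28007  P=1,RW=1,US=1,PS=0
  L1 @0x28[31] → 0x2A007  P=1,RW=1,US=1,PS=0
  → PA=0x2A0FD  (2 entries read)

Access #1 PA: 0x2A0FD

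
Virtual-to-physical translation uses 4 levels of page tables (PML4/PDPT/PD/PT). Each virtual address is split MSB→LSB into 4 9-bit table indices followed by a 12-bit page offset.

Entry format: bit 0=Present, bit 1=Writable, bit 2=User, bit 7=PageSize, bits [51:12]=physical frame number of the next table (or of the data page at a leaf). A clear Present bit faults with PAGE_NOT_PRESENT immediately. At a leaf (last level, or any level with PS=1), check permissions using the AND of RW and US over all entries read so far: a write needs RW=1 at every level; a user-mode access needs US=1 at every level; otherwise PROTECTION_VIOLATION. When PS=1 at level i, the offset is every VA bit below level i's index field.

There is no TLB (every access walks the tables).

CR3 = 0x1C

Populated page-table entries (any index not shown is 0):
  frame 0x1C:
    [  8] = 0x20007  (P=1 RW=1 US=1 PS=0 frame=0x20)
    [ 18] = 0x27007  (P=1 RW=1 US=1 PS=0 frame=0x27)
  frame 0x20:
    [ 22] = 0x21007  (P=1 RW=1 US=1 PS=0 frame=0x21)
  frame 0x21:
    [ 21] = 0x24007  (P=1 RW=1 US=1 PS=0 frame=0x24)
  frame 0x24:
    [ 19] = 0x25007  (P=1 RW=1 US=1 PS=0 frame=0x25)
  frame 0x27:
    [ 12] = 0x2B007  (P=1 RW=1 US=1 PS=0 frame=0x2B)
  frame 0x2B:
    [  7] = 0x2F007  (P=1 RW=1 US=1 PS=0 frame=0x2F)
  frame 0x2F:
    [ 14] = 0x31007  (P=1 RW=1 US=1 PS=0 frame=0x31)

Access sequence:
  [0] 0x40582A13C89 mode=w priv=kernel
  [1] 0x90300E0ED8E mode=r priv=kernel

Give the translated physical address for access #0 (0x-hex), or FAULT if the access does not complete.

Trace:
#0 VA=0x40582A13C89 (w,kernel):
  L0 @0x1C[8] → 0x20007  P=1,RW=1,US=1,PS=0
  L1 @0x20[22] → 0x21007  P=1,RW=1,US=1,PS=0
  L2 @0x21[21] → 0x24007  P=1,RW=1,US=1,PS=0
  L3 @0x24[19] → 0x25007  P=1,RW=1,US=1,PS=0
  → PA=0x25C89  (4 entries read)
#1 VA=0x90300E0ED8E (r,kernel):
  L0 @0x1C[18] → 0x27007  P=1,RW=1,US=1,PS=0
  L1 @0x27[12] → 0x2B007  P=1,RW=1,US=1,PS=0
  L2 @0x2B[7] → 0x2F007  P=1,RW=1,US=1,PS=0
  L3 @0x2F[14] → 0x31007  P=1,RW=1,US=1,PS=0
  → PA=0x31D8E  (4 entries read)

Access #0 PA: 0x25C89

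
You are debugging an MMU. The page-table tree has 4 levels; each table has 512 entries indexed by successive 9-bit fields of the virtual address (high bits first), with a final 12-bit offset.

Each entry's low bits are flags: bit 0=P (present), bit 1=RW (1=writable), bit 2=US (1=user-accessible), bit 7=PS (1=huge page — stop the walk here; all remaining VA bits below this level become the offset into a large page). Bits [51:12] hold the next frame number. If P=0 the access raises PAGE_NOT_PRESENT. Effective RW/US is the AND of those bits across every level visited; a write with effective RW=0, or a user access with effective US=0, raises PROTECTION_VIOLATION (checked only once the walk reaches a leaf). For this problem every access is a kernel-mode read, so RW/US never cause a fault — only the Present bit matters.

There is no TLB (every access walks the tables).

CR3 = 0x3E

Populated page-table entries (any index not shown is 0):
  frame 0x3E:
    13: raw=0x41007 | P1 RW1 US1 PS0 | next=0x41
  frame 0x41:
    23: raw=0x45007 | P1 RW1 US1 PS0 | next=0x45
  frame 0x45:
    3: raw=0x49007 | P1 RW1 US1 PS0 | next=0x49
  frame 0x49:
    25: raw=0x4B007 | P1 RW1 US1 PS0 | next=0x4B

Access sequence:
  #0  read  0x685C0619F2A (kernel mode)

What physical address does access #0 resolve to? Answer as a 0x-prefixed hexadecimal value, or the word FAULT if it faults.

Walk each access:
#0 VA=0x685C0619F2A (r,kernel):
  [0] read 0x3E idx=13: raw=0x41007 flags P=1 W=1 U=1 S=0
  [1] read 0x41 idx=23: raw=0x45007 flags P=1 W=1 U=1 S=0
  [2] read 0x45 idx=3: raw=0x49007 flags P=1 W=1 U=1 S=0
  [3] read 0x49 idx=25: raw=0x4B007 flags P=1 W=1 U=1 S=0
  → PA=0x4BF2A  (4 entries read)

Access #0 PA: 0x4BF2A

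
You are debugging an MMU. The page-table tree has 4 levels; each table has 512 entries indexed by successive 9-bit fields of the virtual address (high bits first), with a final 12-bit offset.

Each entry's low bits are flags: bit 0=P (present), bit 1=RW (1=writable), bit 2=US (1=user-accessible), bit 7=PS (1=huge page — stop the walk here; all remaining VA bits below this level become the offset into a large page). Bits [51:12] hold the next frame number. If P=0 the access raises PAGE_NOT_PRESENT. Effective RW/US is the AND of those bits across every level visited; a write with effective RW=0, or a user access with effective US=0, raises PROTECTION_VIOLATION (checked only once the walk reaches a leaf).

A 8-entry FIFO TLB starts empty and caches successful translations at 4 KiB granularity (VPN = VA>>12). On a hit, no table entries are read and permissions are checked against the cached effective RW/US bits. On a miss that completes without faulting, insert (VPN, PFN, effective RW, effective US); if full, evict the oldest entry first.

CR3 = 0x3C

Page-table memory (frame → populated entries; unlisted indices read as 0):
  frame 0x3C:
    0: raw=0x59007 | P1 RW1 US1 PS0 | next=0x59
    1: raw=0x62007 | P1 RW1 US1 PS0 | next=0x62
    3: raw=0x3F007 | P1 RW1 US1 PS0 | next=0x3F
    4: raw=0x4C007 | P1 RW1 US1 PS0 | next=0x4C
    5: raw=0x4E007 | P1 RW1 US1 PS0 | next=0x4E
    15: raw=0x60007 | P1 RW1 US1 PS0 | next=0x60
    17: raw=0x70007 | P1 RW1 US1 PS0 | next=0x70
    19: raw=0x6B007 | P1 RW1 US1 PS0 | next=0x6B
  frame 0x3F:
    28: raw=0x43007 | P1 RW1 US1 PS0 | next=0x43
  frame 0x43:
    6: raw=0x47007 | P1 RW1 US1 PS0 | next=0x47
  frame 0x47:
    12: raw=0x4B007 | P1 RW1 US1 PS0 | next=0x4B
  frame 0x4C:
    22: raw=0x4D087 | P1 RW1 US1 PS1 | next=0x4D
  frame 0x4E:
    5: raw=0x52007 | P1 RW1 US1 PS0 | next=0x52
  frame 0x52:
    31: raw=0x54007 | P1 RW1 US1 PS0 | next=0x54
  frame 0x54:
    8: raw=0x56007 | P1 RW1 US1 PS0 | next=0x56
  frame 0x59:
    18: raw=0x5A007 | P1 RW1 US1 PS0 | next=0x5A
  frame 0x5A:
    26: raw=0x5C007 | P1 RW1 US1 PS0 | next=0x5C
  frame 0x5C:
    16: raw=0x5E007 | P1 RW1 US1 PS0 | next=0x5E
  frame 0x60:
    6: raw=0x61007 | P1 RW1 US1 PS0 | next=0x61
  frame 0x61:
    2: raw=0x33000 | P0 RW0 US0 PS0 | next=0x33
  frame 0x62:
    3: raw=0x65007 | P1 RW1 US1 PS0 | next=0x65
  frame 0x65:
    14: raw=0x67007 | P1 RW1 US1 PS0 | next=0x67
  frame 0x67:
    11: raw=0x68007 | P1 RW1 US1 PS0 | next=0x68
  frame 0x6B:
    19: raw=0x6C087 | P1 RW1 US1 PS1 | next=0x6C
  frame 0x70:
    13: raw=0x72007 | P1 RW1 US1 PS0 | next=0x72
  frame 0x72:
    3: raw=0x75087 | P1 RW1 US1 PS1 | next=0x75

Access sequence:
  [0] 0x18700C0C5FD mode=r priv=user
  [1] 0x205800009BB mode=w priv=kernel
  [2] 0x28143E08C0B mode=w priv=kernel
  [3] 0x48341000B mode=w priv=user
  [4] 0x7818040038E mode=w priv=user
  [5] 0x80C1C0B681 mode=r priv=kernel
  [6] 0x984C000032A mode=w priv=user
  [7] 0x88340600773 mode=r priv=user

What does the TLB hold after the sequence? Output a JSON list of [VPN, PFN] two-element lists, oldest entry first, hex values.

Trace:
#0 VA=0x18700C0C5FD (r,user):
  lvl0: tbl 0x3C, slot 3 ⇒ 0x3F007 (P1/RW1/US1/PS0)
  lvl1: tbl 0x3F, slot 28 ⇒ 0x43007 (P1/RW1/US1/PS0)
  lvl2: tbl 0x43, slot 6 ⇒ 0x47007 (P1/RW1/US1/PS0)
  lvl3: tbl 0x47, slot 12 ⇒ 0x4B007 (P1/RW1/US1/PS0)
  ⇒ phys 0x4B5FD  [4 reads]
#1 VA=0x205800009BB (w,kernel):
  lvl0: tbl 0x3C, slot 4 ⇒ 0x4C007 (P1/RW1/US1/PS0)
  lvl1: tbl 0x4C, slot 22 ⇒ 0x4D087 (P1/RW1/US1/PS1)
  ⇒ phys 0x4D9BB (huge @L1)  [2 reads]
#2 VA=0x28143E08C0B (w,kernel):
  lvl0: tbl 0x3C, slot 5 ⇒ 0x4E007 (P1/RW1/US1/PS0)
  lvl1: tbl 0x4E, slot 5 ⇒ 0x52007 (P1/RW1/US1/PS0)
  lvl2: tbl 0x52, slot 31 ⇒ 0x54007 (P1/RW1/US1/PS0)
  lvl3: tbl 0x54, slot 8 ⇒ 0x56007 (P1/RW1/US1/PS0)
  ⇒ phys 0x56C0B  [4 reads]
#3 VA=0x48341000B (w,user):
  lvl0: tbl 0x3C, slot 0 ⇒ 0x59007 (P1/RW1/US1/PS0)
  lvl1: tbl 0x59, slot 18 ⇒ 0x5A007 (P1/RW1/US1/PS0)
  lvl2: tbl 0x5A, slot 26 ⇒ 0x5C007 (P1/RW1/US1/PS0)
  lvl3: tbl 0x5C, slot 16 ⇒ 0x5E007 (P1/RW1/US1/PS0)
  ⇒ phys 0x5E00B  [4 reads]
#4 VA=0x7818040038E (w,user):
  lvl0: tbl 0x3C, slot 15 ⇒ 0x60007 (P1/RW1/US1/PS0)
  lvl1: tbl 0x60, slot 6 ⇒ 0x61007 (P1/RW1/US1/PS0)
  lvl2: tbl 0x61, slot 2 ⇒ 0x33000 (P0/RW0/US0/PS0)
  → PAGE_NOT_PRESENT  (3 entries read)
#5 VA=0x80C1C0B681 (r,kernel):
  lvl0: tbl 0x3C, slot 1 ⇒ 0x62007 (P1/RW1/US1/PS0)
  lvl1: tbl 0x62, slot 3 ⇒ 0x65007 (P1/RW1/US1/PS0)
  lvl2: tbl 0x65, slot 14 ⇒ 0x67007 (P1/RW1/US1/PS0)
  lvl3: tbl 0x67, slot 11 ⇒ 0x68007 (P1/RW1/US1/PS0)
  ⇒ phys 0x68681  [4 reads]
#6 VA=0x984C000032A (w,user):
  lvl0: tbl 0x3C, slot 19 ⇒ 0x6B007 (P1/RW1/US1/PS0)
  lvl1: tbl 0x6B, slot 19 ⇒ 0x6C087 (P1/RW1/US1/PS1)
  ⇒ phys 0x6C32A (huge @L1)  [2 reads]
#7 VA=0x88340600773 (r,user):
  lvl0: tbl 0x3C, slot 17 ⇒ 0x70007 (P1/RW1/US1/PS0)
  lvl1: tbl 0x70, slot 13 ⇒ 0x72007 (P1/RW1/US1/PS0)
  lvl2: tbl 0x72, slot 3 ⇒ 0x75087 (P1/RW1/US1/PS1)
  ⇒ phys 0x75773 (huge @L2)  [3 reads]

TLB: [["0x18700C0C", "0x4B"], ["0x20580000", "0x4D"], ["0x28143E08", "0x56"], ["0x483410", "0x5E"], ["0x80C1C0B", "0x68"], ["0x984C0000", "0x6C"], ["0x88340600", "0x75"]]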